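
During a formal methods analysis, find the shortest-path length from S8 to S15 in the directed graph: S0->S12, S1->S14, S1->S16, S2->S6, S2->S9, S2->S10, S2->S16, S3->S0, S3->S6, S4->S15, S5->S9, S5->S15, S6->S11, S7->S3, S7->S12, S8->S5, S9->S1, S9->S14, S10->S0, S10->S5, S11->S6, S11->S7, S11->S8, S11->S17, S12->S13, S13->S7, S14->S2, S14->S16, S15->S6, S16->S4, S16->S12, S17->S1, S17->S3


BFS layer-by-layer from S8:
  dist 0: {S8}
  dist 1: {S5}
  dist 2: {S9, S15}
  -> S15 reached at distance 2
Shortest path length = 2

2


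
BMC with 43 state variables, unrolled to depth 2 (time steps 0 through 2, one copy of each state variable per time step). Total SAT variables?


BMC unrolls to depth k, creating one copy of each state var for steps 0..k.
Step count = 2 + 1 = 3 (steps 0 through 2)
Vars per step = 43
Total = 43 * 3 = 129

129


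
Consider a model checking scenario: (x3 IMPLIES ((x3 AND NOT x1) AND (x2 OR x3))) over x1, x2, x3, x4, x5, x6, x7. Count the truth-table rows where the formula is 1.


Formula: (x3 IMPLIES ((x3 AND NOT x1) AND (x2 OR x3))) over 7 vars (128 rows)
Evaluate each row (x1, x2, x3, x4, x5, x6, x7 as bits, MSB first):
  row 0 [0000000]: (0 IMPLIES ((0 AND NOT 0) AND (0 OR 0))) -> 1
  row 1 [0000001]: (0 IMPLIES ((0 AND NOT 0) AND (0 OR 0))) -> 1
  row 2 [0000010]: (0 IMPLIES ((0 AND NOT 0) AND (0 OR 0))) -> 1
  row 3 [0000011]: (0 IMPLIES ((0 AND NOT 0) AND (0 OR 0))) -> 1
  row 4 [0000100]: (0 IMPLIES ((0 AND NOT 0) AND (0 OR 0))) -> 1
  (every remaining row is evaluated the same way; all 128 results are listed next)
Full result column, 8 rows per line (x1,x2,x3,x4 fixed per line; x5,x6,x7 runs 000..111 left to right):
  rows 0-7 [x1,x2,x3,x4=0000]: 11111111  (ones: 8)
  rows 8-15 [x1,x2,x3,x4=0001]: 11111111  (ones: 8)
  rows 16-23 [x1,x2,x3,x4=0010]: 11111111  (ones: 8)
  rows 24-31 [x1,x2,x3,x4=0011]: 11111111  (ones: 8)
  rows 32-39 [x1,x2,x3,x4=0100]: 11111111  (ones: 8)
  rows 40-47 [x1,x2,x3,x4=0101]: 11111111  (ones: 8)
  rows 48-55 [x1,x2,x3,x4=0110]: 11111111  (ones: 8)
  rows 56-63 [x1,x2,x3,x4=0111]: 11111111  (ones: 8)
  rows 64-71 [x1,x2,x3,x4=1000]: 11111111  (ones: 8)
  rows 72-79 [x1,x2,x3,x4=1001]: 11111111  (ones: 8)
  rows 80-87 [x1,x2,x3,x4=1010]: 00000000  (ones: 0)
  rows 88-95 [x1,x2,x3,x4=1011]: 00000000  (ones: 0)
  rows 96-103 [x1,x2,x3,x4=1100]: 11111111  (ones: 8)
  rows 104-111 [x1,x2,x3,x4=1101]: 11111111  (ones: 8)
  rows 112-119 [x1,x2,x3,x4=1110]: 00000000  (ones: 0)
  rows 120-127 [x1,x2,x3,x4=1111]: 00000000  (ones: 0)
Count of 1-rows = 8+8+8+8+8+8+8+8+8+8+0+0+8+8+0+0 = 96

96


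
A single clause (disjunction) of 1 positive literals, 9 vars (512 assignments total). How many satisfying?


Step 1: Total=2^9=512
Step 2: Unsat when all 1 false: 2^8=256
Step 3: Sat=512-256=256

256


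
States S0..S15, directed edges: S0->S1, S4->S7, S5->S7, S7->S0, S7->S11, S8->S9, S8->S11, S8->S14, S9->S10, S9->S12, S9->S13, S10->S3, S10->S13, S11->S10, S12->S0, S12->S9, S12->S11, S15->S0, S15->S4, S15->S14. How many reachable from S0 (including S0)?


BFS from S0:
  layer 0: {S0}
  layer 1: {S1}
Reachable set: {S0, S1}
Count = 2

2


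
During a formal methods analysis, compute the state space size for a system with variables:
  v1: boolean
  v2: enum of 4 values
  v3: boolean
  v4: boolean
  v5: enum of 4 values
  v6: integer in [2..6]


State space = product of domain sizes of all variables.
Domain sizes:
  v1 (boolean): 2
  v2 (enum of 4 values): 4
  v3 (boolean): 2
  v4 (boolean): 2
  v5 (enum of 4 values): 4
  v6 (integer in [2..6]): 5
Product = 2 * 4 * 2 * 2 * 4 * 5 = 640

640


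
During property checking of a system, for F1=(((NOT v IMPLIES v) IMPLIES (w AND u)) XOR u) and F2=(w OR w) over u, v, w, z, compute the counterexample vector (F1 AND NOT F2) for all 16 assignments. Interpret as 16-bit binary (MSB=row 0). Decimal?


F1 = (((NOT v IMPLIES v) IMPLIES (w AND u)) XOR u)
F2 = (w OR w)
Counterexample to F1=>F2 is where F1=1 and F2=0.
Evaluate each row (bits = u,v,w,z, MSB first):
  row 0 [0000]: F1=1 F2=0 -> F1&~F2 -> 1
  row 1 [0001]: F1=1 F2=0 -> F1&~F2 -> 1
  row 2 [0010]: F1=1 F2=1 -> F1&~F2 -> 0
  row 3 [0011]: F1=1 F2=1 -> F1&~F2 -> 0
  row 4 [0100]: F1=0 F2=0 -> F1&~F2 -> 0
  row 5 [0101]: F1=0 F2=0 -> F1&~F2 -> 0
  row 6 [0110]: F1=0 F2=1 -> F1&~F2 -> 0
  row 7 [0111]: F1=0 F2=1 -> F1&~F2 -> 0
  row 8 [1000]: F1=0 F2=0 -> F1&~F2 -> 0
  row 9 [1001]: F1=0 F2=0 -> F1&~F2 -> 0
  row 10 [1010]: F1=0 F2=1 -> F1&~F2 -> 0
  row 11 [1011]: F1=0 F2=1 -> F1&~F2 -> 0
  row 12 [1100]: F1=1 F2=0 -> F1&~F2 -> 1
  row 13 [1101]: F1=1 F2=0 -> F1&~F2 -> 1
  row 14 [1110]: F1=0 F2=1 -> F1&~F2 -> 0
  row 15 [1111]: F1=0 F2=1 -> F1&~F2 -> 0
Full result column, 4 rows per line (u,v fixed per line; w,z runs 00..11 left to right):
  rows 0-3 [u,v=00]: 1100  = hex C
  rows 4-7 [u,v=01]: 0000  = hex 0
  rows 8-11 [u,v=10]: 0000  = hex 0
  rows 12-15 [u,v=11]: 1100  = hex C
Counterexample vector (row 0 .. row 15) = 1100000000001100
Output column grouped in 4s = 1100 0000 0000 1100 = 0xC00C
Convert to decimal digit by digit (value = value*16 + digit):
  C -> 12
  12*16 + 0 = 192
  192*16 + 0 = 3072
  3072*16 + 12 (C) = 49164
Decimal = 49164

49164


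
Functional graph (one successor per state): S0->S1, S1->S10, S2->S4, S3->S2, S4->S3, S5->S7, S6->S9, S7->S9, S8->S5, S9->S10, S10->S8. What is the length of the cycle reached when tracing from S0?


Trace from S0 until a state repeats:
  S0 -> S1 -> S10 -> S8 -> S5 -> S7 -> S9 -> S10
S10 first seen at step 2, revisited at step 7.
Cycle length = 7 - 2 = 5

5


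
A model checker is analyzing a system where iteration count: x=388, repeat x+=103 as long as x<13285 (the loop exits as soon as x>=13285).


Step 1: x goes from 388 toward 13285 by 103; the body runs while x<13285, so iterations = ceil((bound-start)/step)
Step 2: Distance=12897
Step 3: ceil(12897/103)=126

126


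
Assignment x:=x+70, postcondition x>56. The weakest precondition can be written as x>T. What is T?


Formula: wp(x:=E, P) = P[E/x] (substitute E for x in postcondition)
Step 1: Postcondition: x>56
Step 2: Substitute x+70 for x: x+70>56
Step 3: Solve for x: x > 56-70 = -14

-14


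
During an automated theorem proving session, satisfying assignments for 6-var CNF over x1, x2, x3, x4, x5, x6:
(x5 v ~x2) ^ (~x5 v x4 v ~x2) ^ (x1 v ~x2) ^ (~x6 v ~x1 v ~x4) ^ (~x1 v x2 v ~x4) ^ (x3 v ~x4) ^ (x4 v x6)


CNF with 7 clauses over 6 vars (64 assignments).
An assignment satisfies CNF iff every clause has >=1 true literal.
Check each row (bits = x1,x2,x3,x4,x5,x6; clause T/F shown):
  row 0 [000000]: clauses=TTTTTTF -> 0
  row 1 [000001]: clauses=TTTTTTT -> 1
  row 2 [000010]: clauses=TTTTTTF -> 0
  row 3 [000011]: clauses=TTTTTTT -> 1
  row 4 [000100]: clauses=TTTTTFT -> 0
  (every remaining row is evaluated the same way; all 64 results are listed next)
Full result column, 8 rows per line (x1,x2,x3 fixed per line; x4,x5,x6 runs 000..111 left to right):
  rows 0-7 [x1,x2,x3=000]: 01010000  (ones: 2)
  rows 8-15 [x1,x2,x3=001]: 01011111  (ones: 6)
  rows 16-23 [x1,x2,x3=010]: 00000000  (ones: 0)
  rows 24-31 [x1,x2,x3=011]: 00000000  (ones: 0)
  rows 32-39 [x1,x2,x3=100]: 01010000  (ones: 2)
  rows 40-47 [x1,x2,x3=101]: 01010000  (ones: 2)
  rows 48-55 [x1,x2,x3=110]: 00000000  (ones: 0)
  rows 56-63 [x1,x2,x3=111]: 00000010  (ones: 1)
Satisfying assignments = 2+6+0+0+2+2+0+1 = 13

13


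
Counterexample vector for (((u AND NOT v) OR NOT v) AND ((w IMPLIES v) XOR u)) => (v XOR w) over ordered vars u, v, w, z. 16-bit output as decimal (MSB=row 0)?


F1 = (((u AND NOT v) OR NOT v) AND ((w IMPLIES v) XOR u))
F2 = (v XOR w)
Counterexample to F1=>F2 is where F1=1 and F2=0.
Evaluate each row (bits = u,v,w,z, MSB first):
  row 0 [0000]: F1=1 F2=0 -> F1&~F2 -> 1
  row 1 [0001]: F1=1 F2=0 -> F1&~F2 -> 1
  row 2 [0010]: F1=0 F2=1 -> F1&~F2 -> 0
  row 3 [0011]: F1=0 F2=1 -> F1&~F2 -> 0
  row 4 [0100]: F1=0 F2=1 -> F1&~F2 -> 0
  row 5 [0101]: F1=0 F2=1 -> F1&~F2 -> 0
  row 6 [0110]: F1=0 F2=0 -> F1&~F2 -> 0
  row 7 [0111]: F1=0 F2=0 -> F1&~F2 -> 0
  row 8 [1000]: F1=0 F2=0 -> F1&~F2 -> 0
  row 9 [1001]: F1=0 F2=0 -> F1&~F2 -> 0
  row 10 [1010]: F1=1 F2=1 -> F1&~F2 -> 0
  row 11 [1011]: F1=1 F2=1 -> F1&~F2 -> 0
  row 12 [1100]: F1=0 F2=1 -> F1&~F2 -> 0
  row 13 [1101]: F1=0 F2=1 -> F1&~F2 -> 0
  row 14 [1110]: F1=0 F2=0 -> F1&~F2 -> 0
  row 15 [1111]: F1=0 F2=0 -> F1&~F2 -> 0
Full result column, 4 rows per line (u,v fixed per line; w,z runs 00..11 left to right):
  rows 0-3 [u,v=00]: 1100  = hex C
  rows 4-7 [u,v=01]: 0000  = hex 0
  rows 8-11 [u,v=10]: 0000  = hex 0
  rows 12-15 [u,v=11]: 0000  = hex 0
Counterexample vector (row 0 .. row 15) = 1100000000000000
Output column grouped in 4s = 1100 0000 0000 0000 = 0xC000
Convert to decimal digit by digit (value = value*16 + digit):
  C -> 12
  12*16 + 0 = 192
  192*16 + 0 = 3072
  3072*16 + 0 = 49152
Decimal = 49152

49152


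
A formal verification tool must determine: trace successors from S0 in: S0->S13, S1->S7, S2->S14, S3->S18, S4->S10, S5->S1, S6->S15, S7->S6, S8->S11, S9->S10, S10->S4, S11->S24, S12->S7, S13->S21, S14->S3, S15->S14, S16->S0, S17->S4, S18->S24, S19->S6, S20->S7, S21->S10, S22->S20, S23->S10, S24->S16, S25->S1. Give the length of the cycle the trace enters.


Trace from S0 until a state repeats:
  S0 -> S13 -> S21 -> S10 -> S4 -> S10
S10 first seen at step 3, revisited at step 5.
Cycle length = 5 - 3 = 2

2


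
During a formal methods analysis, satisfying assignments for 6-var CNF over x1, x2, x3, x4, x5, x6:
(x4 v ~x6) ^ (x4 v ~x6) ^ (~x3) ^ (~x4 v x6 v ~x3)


CNF with 4 clauses over 6 vars (64 assignments).
An assignment satisfies CNF iff every clause has >=1 true literal.
Check each row (bits = x1,x2,x3,x4,x5,x6; clause T/F shown):
  row 0 [000000]: clauses=TTTT -> 1
  row 1 [000001]: clauses=FFTT -> 0
  row 2 [000010]: clauses=TTTT -> 1
  row 3 [000011]: clauses=FFTT -> 0
  row 4 [000100]: clauses=TTTT -> 1
  (every remaining row is evaluated the same way; all 64 results are listed next)
Full result column, 8 rows per line (x1,x2,x3 fixed per line; x4,x5,x6 runs 000..111 left to right):
  rows 0-7 [x1,x2,x3=000]: 10101111  (ones: 6)
  rows 8-15 [x1,x2,x3=001]: 00000000  (ones: 0)
  rows 16-23 [x1,x2,x3=010]: 10101111  (ones: 6)
  rows 24-31 [x1,x2,x3=011]: 00000000  (ones: 0)
  rows 32-39 [x1,x2,x3=100]: 10101111  (ones: 6)
  rows 40-47 [x1,x2,x3=101]: 00000000  (ones: 0)
  rows 48-55 [x1,x2,x3=110]: 10101111  (ones: 6)
  rows 56-63 [x1,x2,x3=111]: 00000000  (ones: 0)
Satisfying assignments = 6+0+6+0+6+0+6+0 = 24

24


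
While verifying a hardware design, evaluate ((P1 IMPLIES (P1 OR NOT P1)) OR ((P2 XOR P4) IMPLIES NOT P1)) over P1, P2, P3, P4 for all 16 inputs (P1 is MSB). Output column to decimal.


Formula: ((P1 IMPLIES (P1 OR NOT P1)) OR ((P2 XOR P4) IMPLIES NOT P1)) over P1, P2, P3, P4 (16 rows)
Evaluate each row (bits = P1,P2,P3,P4, MSB first):
  row 0 [0000]: ((0 IMPLIES (0 OR NOT 0)) OR ((0 XOR 0) IMPLIES NOT 0)) -> 1
  row 1 [0001]: ((0 IMPLIES (0 OR NOT 0)) OR ((0 XOR 1) IMPLIES NOT 0)) -> 1
  row 2 [0010]: ((0 IMPLIES (0 OR NOT 0)) OR ((0 XOR 0) IMPLIES NOT 0)) -> 1
  row 3 [0011]: ((0 IMPLIES (0 OR NOT 0)) OR ((0 XOR 1) IMPLIES NOT 0)) -> 1
  row 4 [0100]: ((0 IMPLIES (0 OR NOT 0)) OR ((1 XOR 0) IMPLIES NOT 0)) -> 1
  row 5 [0101]: ((0 IMPLIES (0 OR NOT 0)) OR ((1 XOR 1) IMPLIES NOT 0)) -> 1
  row 6 [0110]: ((0 IMPLIES (0 OR NOT 0)) OR ((1 XOR 0) IMPLIES NOT 0)) -> 1
  row 7 [0111]: ((0 IMPLIES (0 OR NOT 0)) OR ((1 XOR 1) IMPLIES NOT 0)) -> 1
  row 8 [1000]: ((1 IMPLIES (1 OR NOT 1)) OR ((0 XOR 0) IMPLIES NOT 1)) -> 1
  row 9 [1001]: ((1 IMPLIES (1 OR NOT 1)) OR ((0 XOR 1) IMPLIES NOT 1)) -> 1
  row 10 [1010]: ((1 IMPLIES (1 OR NOT 1)) OR ((0 XOR 0) IMPLIES NOT 1)) -> 1
  row 11 [1011]: ((1 IMPLIES (1 OR NOT 1)) OR ((0 XOR 1) IMPLIES NOT 1)) -> 1
  row 12 [1100]: ((1 IMPLIES (1 OR NOT 1)) OR ((1 XOR 0) IMPLIES NOT 1)) -> 1
  row 13 [1101]: ((1 IMPLIES (1 OR NOT 1)) OR ((1 XOR 1) IMPLIES NOT 1)) -> 1
  row 14 [1110]: ((1 IMPLIES (1 OR NOT 1)) OR ((1 XOR 0) IMPLIES NOT 1)) -> 1
  row 15 [1111]: ((1 IMPLIES (1 OR NOT 1)) OR ((1 XOR 1) IMPLIES NOT 1)) -> 1
Full result column, 4 rows per line (P1,P2 fixed per line; P3,P4 runs 00..11 left to right):
  rows 0-3 [P1,P2=00]: 1111  = hex F
  rows 4-7 [P1,P2=01]: 1111  = hex F
  rows 8-11 [P1,P2=10]: 1111  = hex F
  rows 12-15 [P1,P2=11]: 1111  = hex F
Output column (row 0 .. row 15) = 1111111111111111
Output column grouped in 4s = 1111 1111 1111 1111 = 0xFFFF
Convert to decimal digit by digit (value = value*16 + digit):
  F -> 15
  15*16 + 15 (F) = 255
  255*16 + 15 (F) = 4095
  4095*16 + 15 (F) = 65535
Decimal = 65535

65535


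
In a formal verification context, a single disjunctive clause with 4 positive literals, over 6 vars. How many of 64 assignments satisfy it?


Step 1: Total=2^6=64
Step 2: Unsat when all 4 false: 2^2=4
Step 3: Sat=64-4=60

60


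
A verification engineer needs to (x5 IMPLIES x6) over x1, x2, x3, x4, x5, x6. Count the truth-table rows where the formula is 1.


Formula: (x5 IMPLIES x6) over 6 vars (64 rows)
Evaluate each row (x1, x2, x3, x4, x5, x6 as bits, MSB first):
  row 0 [000000]: (0 IMPLIES 0) -> 1
  row 1 [000001]: (0 IMPLIES 1) -> 1
  row 2 [000010]: (1 IMPLIES 0) -> 0
  row 3 [000011]: (1 IMPLIES 1) -> 1
  row 4 [000100]: (0 IMPLIES 0) -> 1
  (every remaining row is evaluated the same way; all 64 results are listed next)
Full result column, 8 rows per line (x1,x2,x3 fixed per line; x4,x5,x6 runs 000..111 left to right):
  rows 0-7 [x1,x2,x3=000]: 11011101  (ones: 6)
  rows 8-15 [x1,x2,x3=001]: 11011101  (ones: 6)
  rows 16-23 [x1,x2,x3=010]: 11011101  (ones: 6)
  rows 24-31 [x1,x2,x3=011]: 11011101  (ones: 6)
  rows 32-39 [x1,x2,x3=100]: 11011101  (ones: 6)
  rows 40-47 [x1,x2,x3=101]: 11011101  (ones: 6)
  rows 48-55 [x1,x2,x3=110]: 11011101  (ones: 6)
  rows 56-63 [x1,x2,x3=111]: 11011101  (ones: 6)
Count of 1-rows = 6+6+6+6+6+6+6+6 = 48

48


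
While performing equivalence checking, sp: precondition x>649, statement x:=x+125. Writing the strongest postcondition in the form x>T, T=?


Formula: sp(P, x:=E) = exists old_x. (x = E[old_x/x]) AND P[old_x/x] (old_x is the value of x before the assignment; eliminate old_x by solving x = E[old_x/x] for old_x)
Step 1: Precondition P: x>649, i.e. old_x > 649
Step 2: Assignment gives x = old_x + 125, so old_x = x - 125
Step 3: Substitute into P: x - 125 > 649
Step 4: Simplify: x > 649+125 = 774

774


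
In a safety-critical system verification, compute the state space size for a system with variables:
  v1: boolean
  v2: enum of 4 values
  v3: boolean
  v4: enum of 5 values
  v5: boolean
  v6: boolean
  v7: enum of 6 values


State space = product of domain sizes of all variables.
Domain sizes:
  v1 (boolean): 2
  v2 (enum of 4 values): 4
  v3 (boolean): 2
  v4 (enum of 5 values): 5
  v5 (boolean): 2
  v6 (boolean): 2
  v7 (enum of 6 values): 6
Product = 2 * 4 * 2 * 5 * 2 * 2 * 6 = 1920

1920


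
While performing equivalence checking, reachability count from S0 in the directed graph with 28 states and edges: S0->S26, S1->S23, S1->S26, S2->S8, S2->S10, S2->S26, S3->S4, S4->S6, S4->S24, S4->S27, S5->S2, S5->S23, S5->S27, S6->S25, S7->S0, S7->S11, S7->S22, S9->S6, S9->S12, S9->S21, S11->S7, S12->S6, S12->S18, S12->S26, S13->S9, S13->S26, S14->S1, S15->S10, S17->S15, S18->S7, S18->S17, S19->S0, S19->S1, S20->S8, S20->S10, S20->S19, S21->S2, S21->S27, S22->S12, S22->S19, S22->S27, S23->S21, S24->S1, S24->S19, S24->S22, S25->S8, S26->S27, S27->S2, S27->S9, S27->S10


BFS from S0:
  layer 0: {S0}
  layer 1: {S26}
  layer 2: {S27}
  layer 3: {S2, S9, S10}
  layer 4: {S6, S8, S12, S21}
  layer 5: {S18, S25}
  layer 6: {S7, S17}
  layer 7: {S11, S15, S22}
  layer 8: {S19}
  layer 9: {S1}
  layer 10: {S23}
Reachable set: {S0, S1, S2, S6, S7, S8, S9, S10, S11, S12, S15, S17, S18, S19, S21, S22, S23, S25, S26, S27}
Count = 20

20


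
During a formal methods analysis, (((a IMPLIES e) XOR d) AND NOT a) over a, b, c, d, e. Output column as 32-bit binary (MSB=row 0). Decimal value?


Formula: (((a IMPLIES e) XOR d) AND NOT a) over a, b, c, d, e (32 rows)
Evaluate each row (bits = a,b,c,d,e, MSB first):
  row 0 [00000]: (((0 IMPLIES 0) XOR 0) AND NOT 0) -> 1
  row 1 [00001]: (((0 IMPLIES 1) XOR 0) AND NOT 0) -> 1
  row 2 [00010]: (((0 IMPLIES 0) XOR 1) AND NOT 0) -> 0
  row 3 [00011]: (((0 IMPLIES 1) XOR 1) AND NOT 0) -> 0
  row 4 [00100]: (((0 IMPLIES 0) XOR 0) AND NOT 0) -> 1
  row 5 [00101]: (((0 IMPLIES 1) XOR 0) AND NOT 0) -> 1
  row 6 [00110]: (((0 IMPLIES 0) XOR 1) AND NOT 0) -> 0
  row 7 [00111]: (((0 IMPLIES 1) XOR 1) AND NOT 0) -> 0
  row 8 [01000]: (((0 IMPLIES 0) XOR 0) AND NOT 0) -> 1
  row 9 [01001]: (((0 IMPLIES 1) XOR 0) AND NOT 0) -> 1
  row 10 [01010]: (((0 IMPLIES 0) XOR 1) AND NOT 0) -> 0
  row 11 [01011]: (((0 IMPLIES 1) XOR 1) AND NOT 0) -> 0
  row 12 [01100]: (((0 IMPLIES 0) XOR 0) AND NOT 0) -> 1
  row 13 [01101]: (((0 IMPLIES 1) XOR 0) AND NOT 0) -> 1
  row 14 [01110]: (((0 IMPLIES 0) XOR 1) AND NOT 0) -> 0
  row 15 [01111]: (((0 IMPLIES 1) XOR 1) AND NOT 0) -> 0
  row 16 [10000]: (((1 IMPLIES 0) XOR 0) AND NOT 1) -> 0
  row 17 [10001]: (((1 IMPLIES 1) XOR 0) AND NOT 1) -> 0
  row 18 [10010]: (((1 IMPLIES 0) XOR 1) AND NOT 1) -> 0
  row 19 [10011]: (((1 IMPLIES 1) XOR 1) AND NOT 1) -> 0
  row 20 [10100]: (((1 IMPLIES 0) XOR 0) AND NOT 1) -> 0
  row 21 [10101]: (((1 IMPLIES 1) XOR 0) AND NOT 1) -> 0
  row 22 [10110]: (((1 IMPLIES 0) XOR 1) AND NOT 1) -> 0
  row 23 [10111]: (((1 IMPLIES 1) XOR 1) AND NOT 1) -> 0
  row 24 [11000]: (((1 IMPLIES 0) XOR 0) AND NOT 1) -> 0
  row 25 [11001]: (((1 IMPLIES 1) XOR 0) AND NOT 1) -> 0
  row 26 [11010]: (((1 IMPLIES 0) XOR 1) AND NOT 1) -> 0
  row 27 [11011]: (((1 IMPLIES 1) XOR 1) AND NOT 1) -> 0
  row 28 [11100]: (((1 IMPLIES 0) XOR 0) AND NOT 1) -> 0
  row 29 [11101]: (((1 IMPLIES 1) XOR 0) AND NOT 1) -> 0
  row 30 [11110]: (((1 IMPLIES 0) XOR 1) AND NOT 1) -> 0
  row 31 [11111]: (((1 IMPLIES 1) XOR 1) AND NOT 1) -> 0
Full result column, 4 rows per line (a,b,c fixed per line; d,e runs 00..11 left to right):
  rows 0-3 [a,b,c=000]: 1100  = hex C
  rows 4-7 [a,b,c=001]: 1100  = hex C
  rows 8-11 [a,b,c=010]: 1100  = hex C
  rows 12-15 [a,b,c=011]: 1100  = hex C
  rows 16-19 [a,b,c=100]: 0000  = hex 0
  rows 20-23 [a,b,c=101]: 0000  = hex 0
  rows 24-27 [a,b,c=110]: 0000  = hex 0
  rows 28-31 [a,b,c=111]: 0000  = hex 0
Output column (row 0 .. row 31) = 11001100110011000000000000000000
Output column grouped in 4s = 1100 1100 1100 1100 0000 0000 0000 0000 = 0xCCCC0000
Convert to decimal digit by digit (value = value*16 + digit):
  C -> 12
  12*16 + 12 (C) = 204
  204*16 + 12 (C) = 3276
  3276*16 + 12 (C) = 52428
  52428*16 + 0 = 838848
  838848*16 + 0 = 13421568
  13421568*16 + 0 = 214745088
  214745088*16 + 0 = 3435921408
Decimal = 3435921408

3435921408


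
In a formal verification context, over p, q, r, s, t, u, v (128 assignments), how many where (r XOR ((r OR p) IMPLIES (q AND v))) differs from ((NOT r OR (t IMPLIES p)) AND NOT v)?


F1 = (r XOR ((r OR p) IMPLIES (q AND v)))
F2 = ((NOT r OR (t IMPLIES p)) AND NOT v)
Evaluate both on each of 128 rows (bits = p,q,r,s,t,u,v):
  row 0 [0000000]: F1=1 F2=1 -> 0
  row 1 [0000001]: F1=1 F2=0 (differ) -> 1
  row 2 [0000010]: F1=1 F2=1 -> 0
  row 3 [0000011]: F1=1 F2=0 (differ) -> 1
  row 4 [0000100]: F1=1 F2=1 -> 0
  (every remaining row is evaluated the same way; all 128 results are listed next)
Full result column, 8 rows per line (p,q,r,s fixed per line; t,u,v runs 000..111 left to right):
  rows 0-7 [p,q,r,s=0000]: 01010101  (ones: 4)
  rows 8-15 [p,q,r,s=0001]: 01010101  (ones: 4)
  rows 16-23 [p,q,r,s=0010]: 01011111  (ones: 6)
  rows 24-31 [p,q,r,s=0011]: 01011111  (ones: 6)
  rows 32-39 [p,q,r,s=0100]: 01010101  (ones: 4)
  rows 40-47 [p,q,r,s=0101]: 01010101  (ones: 4)
  rows 48-55 [p,q,r,s=0110]: 00001010  (ones: 2)
  rows 56-63 [p,q,r,s=0111]: 00001010  (ones: 2)
  rows 64-71 [p,q,r,s=1000]: 10101010  (ones: 4)
  rows 72-79 [p,q,r,s=1001]: 10101010  (ones: 4)
  rows 80-87 [p,q,r,s=1010]: 01010101  (ones: 4)
  rows 88-95 [p,q,r,s=1011]: 01010101  (ones: 4)
  rows 96-103 [p,q,r,s=1100]: 11111111  (ones: 8)
  rows 104-111 [p,q,r,s=1101]: 11111111  (ones: 8)
  rows 112-119 [p,q,r,s=1110]: 00000000  (ones: 0)
  rows 120-127 [p,q,r,s=1111]: 00000000  (ones: 0)
Disagreements = 4+4+6+6+4+4+2+2+4+4+4+4+8+8+0+0 = 64

64


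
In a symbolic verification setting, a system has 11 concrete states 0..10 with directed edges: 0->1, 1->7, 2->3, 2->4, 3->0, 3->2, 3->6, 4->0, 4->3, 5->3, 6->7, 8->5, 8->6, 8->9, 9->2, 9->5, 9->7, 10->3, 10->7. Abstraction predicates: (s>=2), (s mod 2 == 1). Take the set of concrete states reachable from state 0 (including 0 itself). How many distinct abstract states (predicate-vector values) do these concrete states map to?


BFS from 0:
Concrete reachable: {0, 1, 7}
Abstract via predicates (s>=2), (s mod 2 == 1):
  (0,0) <- {0}
  (0,1) <- {1}
  (1,1) <- {7}
Distinct abstract states = 3

3


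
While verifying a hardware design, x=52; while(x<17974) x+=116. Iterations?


Step 1: x goes from 52 toward 17974 by 116; the body runs while x<17974, so iterations = ceil((bound-start)/step)
Step 2: Distance=17922
Step 3: ceil(17922/116)=155

155


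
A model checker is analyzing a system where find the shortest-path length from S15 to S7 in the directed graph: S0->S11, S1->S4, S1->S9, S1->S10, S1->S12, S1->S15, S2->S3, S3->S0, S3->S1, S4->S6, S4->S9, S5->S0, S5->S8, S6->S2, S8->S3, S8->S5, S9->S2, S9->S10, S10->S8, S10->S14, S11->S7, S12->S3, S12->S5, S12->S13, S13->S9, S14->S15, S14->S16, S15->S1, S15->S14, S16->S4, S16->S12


BFS layer-by-layer from S15:
  dist 0: {S15}
  dist 1: {S1, S14}
  dist 2: {S4, S9, S10, S12, S16}
  dist 3: {S2, S3, S5, S6, S8, S13}
  dist 4: {S0}
  dist 5: {S11}
  dist 6: {S7}
  -> S7 reached at distance 6
Shortest path length = 6

6


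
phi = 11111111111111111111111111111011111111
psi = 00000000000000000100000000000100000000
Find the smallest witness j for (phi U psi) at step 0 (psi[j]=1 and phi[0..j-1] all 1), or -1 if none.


(phi U psi) at 0: need smallest j with psi[j]=1 and phi[i]=1 for all i in [0,j).
Scan from step 0:
  step 0: phi=1, psi=0 -> continue
  step 1: phi=1, psi=0 -> continue
  step 2: phi=1, psi=0 -> continue
  step 3: phi=1, psi=0 -> continue
  step 17: psi=1 and phi held for [0,17) -> witness found
Witness step = 17

17


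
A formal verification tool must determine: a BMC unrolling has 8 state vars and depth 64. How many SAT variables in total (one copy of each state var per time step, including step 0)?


BMC unrolls to depth k, creating one copy of each state var for steps 0..k.
Step count = 64 + 1 = 65 (steps 0 through 64)
Vars per step = 8
Total = 8 * 65 = 520

520


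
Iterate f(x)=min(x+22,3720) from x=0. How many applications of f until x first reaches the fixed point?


Step 1: x=0, cap=3720, increment=22
Step 2: x grows by 22 each step until capped at 3720; fixed point is x=3720
Step 3: iterations = ceil(3720/22) = 170

170


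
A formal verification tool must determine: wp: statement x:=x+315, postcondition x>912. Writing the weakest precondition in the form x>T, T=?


Formula: wp(x:=E, P) = P[E/x] (substitute E for x in postcondition)
Step 1: Postcondition: x>912
Step 2: Substitute x+315 for x: x+315>912
Step 3: Solve for x: x > 912-315 = 597

597


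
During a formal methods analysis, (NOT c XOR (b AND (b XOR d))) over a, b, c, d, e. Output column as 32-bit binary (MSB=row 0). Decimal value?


Formula: (NOT c XOR (b AND (b XOR d))) over a, b, c, d, e (32 rows)
Evaluate each row (bits = a,b,c,d,e, MSB first):
  row 0 [00000]: (NOT 0 XOR (0 AND (0 XOR 0))) -> 1
  row 1 [00001]: (NOT 0 XOR (0 AND (0 XOR 0))) -> 1
  row 2 [00010]: (NOT 0 XOR (0 AND (0 XOR 1))) -> 1
  row 3 [00011]: (NOT 0 XOR (0 AND (0 XOR 1))) -> 1
  row 4 [00100]: (NOT 1 XOR (0 AND (0 XOR 0))) -> 0
  row 5 [00101]: (NOT 1 XOR (0 AND (0 XOR 0))) -> 0
  row 6 [00110]: (NOT 1 XOR (0 AND (0 XOR 1))) -> 0
  row 7 [00111]: (NOT 1 XOR (0 AND (0 XOR 1))) -> 0
  row 8 [01000]: (NOT 0 XOR (1 AND (1 XOR 0))) -> 0
  row 9 [01001]: (NOT 0 XOR (1 AND (1 XOR 0))) -> 0
  row 10 [01010]: (NOT 0 XOR (1 AND (1 XOR 1))) -> 1
  row 11 [01011]: (NOT 0 XOR (1 AND (1 XOR 1))) -> 1
  row 12 [01100]: (NOT 1 XOR (1 AND (1 XOR 0))) -> 1
  row 13 [01101]: (NOT 1 XOR (1 AND (1 XOR 0))) -> 1
  row 14 [01110]: (NOT 1 XOR (1 AND (1 XOR 1))) -> 0
  row 15 [01111]: (NOT 1 XOR (1 AND (1 XOR 1))) -> 0
  row 16 [10000]: (NOT 0 XOR (0 AND (0 XOR 0))) -> 1
  row 17 [10001]: (NOT 0 XOR (0 AND (0 XOR 0))) -> 1
  row 18 [10010]: (NOT 0 XOR (0 AND (0 XOR 1))) -> 1
  row 19 [10011]: (NOT 0 XOR (0 AND (0 XOR 1))) -> 1
  row 20 [10100]: (NOT 1 XOR (0 AND (0 XOR 0))) -> 0
  row 21 [10101]: (NOT 1 XOR (0 AND (0 XOR 0))) -> 0
  row 22 [10110]: (NOT 1 XOR (0 AND (0 XOR 1))) -> 0
  row 23 [10111]: (NOT 1 XOR (0 AND (0 XOR 1))) -> 0
  row 24 [11000]: (NOT 0 XOR (1 AND (1 XOR 0))) -> 0
  row 25 [11001]: (NOT 0 XOR (1 AND (1 XOR 0))) -> 0
  row 26 [11010]: (NOT 0 XOR (1 AND (1 XOR 1))) -> 1
  row 27 [11011]: (NOT 0 XOR (1 AND (1 XOR 1))) -> 1
  row 28 [11100]: (NOT 1 XOR (1 AND (1 XOR 0))) -> 1
  row 29 [11101]: (NOT 1 XOR (1 AND (1 XOR 0))) -> 1
  row 30 [11110]: (NOT 1 XOR (1 AND (1 XOR 1))) -> 0
  row 31 [11111]: (NOT 1 XOR (1 AND (1 XOR 1))) -> 0
Full result column, 4 rows per line (a,b,c fixed per line; d,e runs 00..11 left to right):
  rows 0-3 [a,b,c=000]: 1111  = hex F
  rows 4-7 [a,b,c=001]: 0000  = hex 0
  rows 8-11 [a,b,c=010]: 0011  = hex 3
  rows 12-15 [a,b,c=011]: 1100  = hex C
  rows 16-19 [a,b,c=100]: 1111  = hex F
  rows 20-23 [a,b,c=101]: 0000  = hex 0
  rows 24-27 [a,b,c=110]: 0011  = hex 3
  rows 28-31 [a,b,c=111]: 1100  = hex C
Output column (row 0 .. row 31) = 11110000001111001111000000111100
Output column grouped in 4s = 1111 0000 0011 1100 1111 0000 0011 1100 = 0xF03CF03C
Convert to decimal digit by digit (value = value*16 + digit):
  F -> 15
  15*16 + 0 = 240
  240*16 + 3 = 3843
  3843*16 + 12 (C) = 61500
  61500*16 + 15 (F) = 984015
  984015*16 + 0 = 15744240
  15744240*16 + 3 = 251907843
  251907843*16 + 12 (C) = 4030525500
Decimal = 4030525500

4030525500


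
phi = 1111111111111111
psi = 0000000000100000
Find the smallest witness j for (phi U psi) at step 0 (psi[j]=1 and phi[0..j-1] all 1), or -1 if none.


(phi U psi) at 0: need smallest j with psi[j]=1 and phi[i]=1 for all i in [0,j).
Scan from step 0:
  step 0: phi=1, psi=0 -> continue
  step 1: phi=1, psi=0 -> continue
  step 2: phi=1, psi=0 -> continue
  step 3: phi=1, psi=0 -> continue
  step 10: psi=1 and phi held for [0,10) -> witness found
Witness step = 10

10


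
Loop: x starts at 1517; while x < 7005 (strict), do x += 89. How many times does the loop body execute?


Step 1: x goes from 1517 toward 7005 by 89; the body runs while x<7005, so iterations = ceil((bound-start)/step)
Step 2: Distance=5488
Step 3: ceil(5488/89)=62

62


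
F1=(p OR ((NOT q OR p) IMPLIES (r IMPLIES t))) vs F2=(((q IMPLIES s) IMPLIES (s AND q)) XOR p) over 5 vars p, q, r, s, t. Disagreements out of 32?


F1 = (p OR ((NOT q OR p) IMPLIES (r IMPLIES t)))
F2 = (((q IMPLIES s) IMPLIES (s AND q)) XOR p)
Evaluate both on each of 32 rows (bits = p,q,r,s,t):
  row 0 [00000]: F1=1 F2=0 (differ) -> 1
  row 1 [00001]: F1=1 F2=0 (differ) -> 1
  row 2 [00010]: F1=1 F2=0 (differ) -> 1
  row 3 [00011]: F1=1 F2=0 (differ) -> 1
  row 4 [00100]: F1=0 F2=0 -> 0
  row 5 [00101]: F1=1 F2=0 (differ) -> 1
  row 6 [00110]: F1=0 F2=0 -> 0
  row 7 [00111]: F1=1 F2=0 (differ) -> 1
  row 8 [01000]: F1=1 F2=1 -> 0
  row 9 [01001]: F1=1 F2=1 -> 0
  row 10 [01010]: F1=1 F2=1 -> 0
  row 11 [01011]: F1=1 F2=1 -> 0
  row 12 [01100]: F1=1 F2=1 -> 0
  row 13 [01101]: F1=1 F2=1 -> 0
  row 14 [01110]: F1=1 F2=1 -> 0
  row 15 [01111]: F1=1 F2=1 -> 0
  row 16 [10000]: F1=1 F2=1 -> 0
  row 17 [10001]: F1=1 F2=1 -> 0
  row 18 [10010]: F1=1 F2=1 -> 0
  row 19 [10011]: F1=1 F2=1 -> 0
  row 20 [10100]: F1=1 F2=1 -> 0
  row 21 [10101]: F1=1 F2=1 -> 0
  row 22 [10110]: F1=1 F2=1 -> 0
  row 23 [10111]: F1=1 F2=1 -> 0
  row 24 [11000]: F1=1 F2=0 (differ) -> 1
  row 25 [11001]: F1=1 F2=0 (differ) -> 1
  row 26 [11010]: F1=1 F2=0 (differ) -> 1
  row 27 [11011]: F1=1 F2=0 (differ) -> 1
  row 28 [11100]: F1=1 F2=0 (differ) -> 1
  row 29 [11101]: F1=1 F2=0 (differ) -> 1
  row 30 [11110]: F1=1 F2=0 (differ) -> 1
  row 31 [11111]: F1=1 F2=0 (differ) -> 1
Full result column, 8 rows per line (p,q fixed per line; r,s,t runs 000..111 left to right):
  rows 0-7 [p,q=00]: 11110101  (ones: 6)
  rows 8-15 [p,q=01]: 00000000  (ones: 0)
  rows 16-23 [p,q=10]: 00000000  (ones: 0)
  rows 24-31 [p,q=11]: 11111111  (ones: 8)
Disagreements = 6+0+0+8 = 14

14


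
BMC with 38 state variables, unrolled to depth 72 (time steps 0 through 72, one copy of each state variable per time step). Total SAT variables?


BMC unrolls to depth k, creating one copy of each state var for steps 0..k.
Step count = 72 + 1 = 73 (steps 0 through 72)
Vars per step = 38
Total = 38 * 73 = 2774

2774


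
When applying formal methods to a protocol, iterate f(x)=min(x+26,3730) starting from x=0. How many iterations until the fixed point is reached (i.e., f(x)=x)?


Step 1: x=0, cap=3730, increment=26
Step 2: x grows by 26 each step until capped at 3730; fixed point is x=3730
Step 3: iterations = ceil(3730/26) = 144

144


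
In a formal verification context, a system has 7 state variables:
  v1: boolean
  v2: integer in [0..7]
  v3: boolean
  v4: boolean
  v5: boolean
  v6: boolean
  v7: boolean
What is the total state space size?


State space = product of domain sizes of all variables.
Domain sizes:
  v1 (boolean): 2
  v2 (integer in [0..7]): 8
  v3 (boolean): 2
  v4 (boolean): 2
  v5 (boolean): 2
  v6 (boolean): 2
  v7 (boolean): 2
Product = 2 * 8 * 2 * 2 * 2 * 2 * 2 = 512

512


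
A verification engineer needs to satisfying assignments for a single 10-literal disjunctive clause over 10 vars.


Step 1: Total=2^10=1024
Step 2: Unsat when all 10 false: 2^0=1
Step 3: Sat=1024-1=1023

1023


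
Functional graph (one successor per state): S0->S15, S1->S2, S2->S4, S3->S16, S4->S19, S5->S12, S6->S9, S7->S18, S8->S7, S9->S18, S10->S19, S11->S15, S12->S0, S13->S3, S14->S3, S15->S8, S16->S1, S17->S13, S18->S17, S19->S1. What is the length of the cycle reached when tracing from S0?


Trace from S0 until a state repeats:
  S0 -> S15 -> S8 -> S7 -> S18 -> S17 -> S13 -> S3 -> S16 -> S1 -> S2 -> S4 -> S19 -> S1
S1 first seen at step 9, revisited at step 13.
Cycle length = 13 - 9 = 4

4


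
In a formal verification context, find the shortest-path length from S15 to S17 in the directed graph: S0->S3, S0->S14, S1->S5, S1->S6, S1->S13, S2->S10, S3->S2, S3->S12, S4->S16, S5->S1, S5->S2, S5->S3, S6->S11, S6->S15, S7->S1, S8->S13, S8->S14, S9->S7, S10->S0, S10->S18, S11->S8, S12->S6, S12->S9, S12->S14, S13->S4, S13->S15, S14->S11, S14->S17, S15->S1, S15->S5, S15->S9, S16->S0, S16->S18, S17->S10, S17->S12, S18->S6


BFS layer-by-layer from S15:
  dist 0: {S15}
  dist 1: {S1, S5, S9}
  dist 2: {S2, S3, S6, S7, S13}
  dist 3: {S4, S10, S11, S12}
  dist 4: {S0, S8, S14, S16, S18}
  dist 5: {S17}
  -> S17 reached at distance 5
Shortest path length = 5

5


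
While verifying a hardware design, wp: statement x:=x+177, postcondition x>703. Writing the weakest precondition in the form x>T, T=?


Formula: wp(x:=E, P) = P[E/x] (substitute E for x in postcondition)
Step 1: Postcondition: x>703
Step 2: Substitute x+177 for x: x+177>703
Step 3: Solve for x: x > 703-177 = 526

526


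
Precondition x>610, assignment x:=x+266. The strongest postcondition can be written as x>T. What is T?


Formula: sp(P, x:=E) = exists old_x. (x = E[old_x/x]) AND P[old_x/x] (old_x is the value of x before the assignment; eliminate old_x by solving x = E[old_x/x] for old_x)
Step 1: Precondition P: x>610, i.e. old_x > 610
Step 2: Assignment gives x = old_x + 266, so old_x = x - 266
Step 3: Substitute into P: x - 266 > 610
Step 4: Simplify: x > 610+266 = 876

876


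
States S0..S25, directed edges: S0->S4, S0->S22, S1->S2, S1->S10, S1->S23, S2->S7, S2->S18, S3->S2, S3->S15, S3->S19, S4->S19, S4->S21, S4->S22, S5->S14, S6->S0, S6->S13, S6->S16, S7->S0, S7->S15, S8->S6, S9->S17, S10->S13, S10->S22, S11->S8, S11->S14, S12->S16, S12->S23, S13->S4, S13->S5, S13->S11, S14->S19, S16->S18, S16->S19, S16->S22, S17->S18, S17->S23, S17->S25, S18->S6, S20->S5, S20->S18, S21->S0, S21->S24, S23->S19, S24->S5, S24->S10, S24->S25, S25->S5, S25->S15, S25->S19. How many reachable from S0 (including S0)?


BFS from S0:
  layer 0: {S0}
  layer 1: {S4, S22}
  layer 2: {S19, S21}
  layer 3: {S24}
  layer 4: {S5, S10, S25}
  layer 5: {S13, S14, S15}
  layer 6: {S11}
  layer 7: {S8}
  layer 8: {S6}
  layer 9: {S16}
  layer 10: {S18}
Reachable set: {S0, S4, S5, S6, S8, S10, S11, S13, S14, S15, S16, S18, S19, S21, S22, S24, S25}
Count = 17

17


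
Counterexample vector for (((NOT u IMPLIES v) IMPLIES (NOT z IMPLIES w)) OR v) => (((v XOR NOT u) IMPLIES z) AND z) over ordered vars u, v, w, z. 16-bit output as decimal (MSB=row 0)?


F1 = (((NOT u IMPLIES v) IMPLIES (NOT z IMPLIES w)) OR v)
F2 = (((v XOR NOT u) IMPLIES z) AND z)
Counterexample to F1=>F2 is where F1=1 and F2=0.
Evaluate each row (bits = u,v,w,z, MSB first):
  row 0 [0000]: F1=1 F2=0 -> F1&~F2 -> 1
  row 1 [0001]: F1=1 F2=1 -> F1&~F2 -> 0
  row 2 [0010]: F1=1 F2=0 -> F1&~F2 -> 1
  row 3 [0011]: F1=1 F2=1 -> F1&~F2 -> 0
  row 4 [0100]: F1=1 F2=0 -> F1&~F2 -> 1
  row 5 [0101]: F1=1 F2=1 -> F1&~F2 -> 0
  row 6 [0110]: F1=1 F2=0 -> F1&~F2 -> 1
  row 7 [0111]: F1=1 F2=1 -> F1&~F2 -> 0
  row 8 [1000]: F1=0 F2=0 -> F1&~F2 -> 0
  row 9 [1001]: F1=1 F2=1 -> F1&~F2 -> 0
  row 10 [1010]: F1=1 F2=0 -> F1&~F2 -> 1
  row 11 [1011]: F1=1 F2=1 -> F1&~F2 -> 0
  row 12 [1100]: F1=1 F2=0 -> F1&~F2 -> 1
  row 13 [1101]: F1=1 F2=1 -> F1&~F2 -> 0
  row 14 [1110]: F1=1 F2=0 -> F1&~F2 -> 1
  row 15 [1111]: F1=1 F2=1 -> F1&~F2 -> 0
Full result column, 4 rows per line (u,v fixed per line; w,z runs 00..11 left to right):
  rows 0-3 [u,v=00]: 1010  = hex A
  rows 4-7 [u,v=01]: 1010  = hex A
  rows 8-11 [u,v=10]: 0010  = hex 2
  rows 12-15 [u,v=11]: 1010  = hex A
Counterexample vector (row 0 .. row 15) = 1010101000101010
Output column grouped in 4s = 1010 1010 0010 1010 = 0xAA2A
Convert to decimal digit by digit (value = value*16 + digit):
  A -> 10
  10*16 + 10 (A) = 170
  170*16 + 2 = 2722
  2722*16 + 10 (A) = 43562
Decimal = 43562

43562


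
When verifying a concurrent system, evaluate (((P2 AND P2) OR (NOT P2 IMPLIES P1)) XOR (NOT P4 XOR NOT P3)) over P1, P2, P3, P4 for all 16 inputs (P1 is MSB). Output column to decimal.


Formula: (((P2 AND P2) OR (NOT P2 IMPLIES P1)) XOR (NOT P4 XOR NOT P3)) over P1, P2, P3, P4 (16 rows)
Evaluate each row (bits = P1,P2,P3,P4, MSB first):
  row 0 [0000]: (((0 AND 0) OR (NOT 0 IMPLIES 0)) XOR (NOT 0 XOR NOT 0)) -> 0
  row 1 [0001]: (((0 AND 0) OR (NOT 0 IMPLIES 0)) XOR (NOT 1 XOR NOT 0)) -> 1
  row 2 [0010]: (((0 AND 0) OR (NOT 0 IMPLIES 0)) XOR (NOT 0 XOR NOT 1)) -> 1
  row 3 [0011]: (((0 AND 0) OR (NOT 0 IMPLIES 0)) XOR (NOT 1 XOR NOT 1)) -> 0
  row 4 [0100]: (((1 AND 1) OR (NOT 1 IMPLIES 0)) XOR (NOT 0 XOR NOT 0)) -> 1
  row 5 [0101]: (((1 AND 1) OR (NOT 1 IMPLIES 0)) XOR (NOT 1 XOR NOT 0)) -> 0
  row 6 [0110]: (((1 AND 1) OR (NOT 1 IMPLIES 0)) XOR (NOT 0 XOR NOT 1)) -> 0
  row 7 [0111]: (((1 AND 1) OR (NOT 1 IMPLIES 0)) XOR (NOT 1 XOR NOT 1)) -> 1
  row 8 [1000]: (((0 AND 0) OR (NOT 0 IMPLIES 1)) XOR (NOT 0 XOR NOT 0)) -> 1
  row 9 [1001]: (((0 AND 0) OR (NOT 0 IMPLIES 1)) XOR (NOT 1 XOR NOT 0)) -> 0
  row 10 [1010]: (((0 AND 0) OR (NOT 0 IMPLIES 1)) XOR (NOT 0 XOR NOT 1)) -> 0
  row 11 [1011]: (((0 AND 0) OR (NOT 0 IMPLIES 1)) XOR (NOT 1 XOR NOT 1)) -> 1
  row 12 [1100]: (((1 AND 1) OR (NOT 1 IMPLIES 1)) XOR (NOT 0 XOR NOT 0)) -> 1
  row 13 [1101]: (((1 AND 1) OR (NOT 1 IMPLIES 1)) XOR (NOT 1 XOR NOT 0)) -> 0
  row 14 [1110]: (((1 AND 1) OR (NOT 1 IMPLIES 1)) XOR (NOT 0 XOR NOT 1)) -> 0
  row 15 [1111]: (((1 AND 1) OR (NOT 1 IMPLIES 1)) XOR (NOT 1 XOR NOT 1)) -> 1
Full result column, 4 rows per line (P1,P2 fixed per line; P3,P4 runs 00..11 left to right):
  rows 0-3 [P1,P2=00]: 0110  = hex 6
  rows 4-7 [P1,P2=01]: 1001  = hex 9
  rows 8-11 [P1,P2=10]: 1001  = hex 9
  rows 12-15 [P1,P2=11]: 1001  = hex 9
Output column (row 0 .. row 15) = 0110100110011001
Output column grouped in 4s = 0110 1001 1001 1001 = 0x6999
Convert to decimal digit by digit (value = value*16 + digit):
  6 -> 6
  6*16 + 9 = 105
  105*16 + 9 = 1689
  1689*16 + 9 = 27033
Decimal = 27033

27033


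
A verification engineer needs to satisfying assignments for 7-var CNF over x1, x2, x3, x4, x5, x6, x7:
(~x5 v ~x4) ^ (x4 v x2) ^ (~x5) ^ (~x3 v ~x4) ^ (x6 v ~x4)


CNF with 5 clauses over 7 vars (128 assignments).
An assignment satisfies CNF iff every clause has >=1 true literal.
Check each row (bits = x1,x2,x3,x4,x5,x6,x7; clause T/F shown):
  row 0 [0000000]: clauses=TFTTT -> 0
  row 1 [0000001]: clauses=TFTTT -> 0
  row 2 [0000010]: clauses=TFTTT -> 0
  row 3 [0000011]: clauses=TFTTT -> 0
  row 4 [0000100]: clauses=TFFTT -> 0
  (every remaining row is evaluated the same way; all 128 results are listed next)
Full result column, 8 rows per line (x1,x2,x3,x4 fixed per line; x5,x6,x7 runs 000..111 left to right):
  rows 0-7 [x1,x2,x3,x4=0000]: 00000000  (ones: 0)
  rows 8-15 [x1,x2,x3,x4=0001]: 00110000  (ones: 2)
  rows 16-23 [x1,x2,x3,x4=0010]: 00000000  (ones: 0)
  rows 24-31 [x1,x2,x3,x4=0011]: 00000000  (ones: 0)
  rows 32-39 [x1,x2,x3,x4=0100]: 11110000  (ones: 4)
  rows 40-47 [x1,x2,x3,x4=0101]: 00110000  (ones: 2)
  rows 48-55 [x1,x2,x3,x4=0110]: 11110000  (ones: 4)
  rows 56-63 [x1,x2,x3,x4=0111]: 00000000  (ones: 0)
  rows 64-71 [x1,x2,x3,x4=1000]: 00000000  (ones: 0)
  rows 72-79 [x1,x2,x3,x4=1001]: 00110000  (ones: 2)
  rows 80-87 [x1,x2,x3,x4=1010]: 00000000  (ones: 0)
  rows 88-95 [x1,x2,x3,x4=1011]: 00000000  (ones: 0)
  rows 96-103 [x1,x2,x3,x4=1100]: 11110000  (ones: 4)
  rows 104-111 [x1,x2,x3,x4=1101]: 00110000  (ones: 2)
  rows 112-119 [x1,x2,x3,x4=1110]: 11110000  (ones: 4)
  rows 120-127 [x1,x2,x3,x4=1111]: 00000000  (ones: 0)
Satisfying assignments = 0+2+0+0+4+2+4+0+0+2+0+0+4+2+4+0 = 24

24


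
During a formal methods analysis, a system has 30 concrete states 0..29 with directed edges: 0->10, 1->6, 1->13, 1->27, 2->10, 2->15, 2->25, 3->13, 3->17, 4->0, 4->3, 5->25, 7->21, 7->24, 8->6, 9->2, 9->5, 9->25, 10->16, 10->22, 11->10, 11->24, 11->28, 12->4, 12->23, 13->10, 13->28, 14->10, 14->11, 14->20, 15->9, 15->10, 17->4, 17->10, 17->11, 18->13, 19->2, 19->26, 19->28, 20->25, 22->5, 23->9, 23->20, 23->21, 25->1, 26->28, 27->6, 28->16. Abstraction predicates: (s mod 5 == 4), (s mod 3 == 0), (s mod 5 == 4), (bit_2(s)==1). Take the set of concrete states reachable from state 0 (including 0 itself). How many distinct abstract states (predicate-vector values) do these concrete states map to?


BFS from 0:
Concrete reachable: {0, 1, 5, 6, 10, 13, 16, 22, 25, 27, 28}
Abstract via predicates (s mod 5 == 4), (s mod 3 == 0), (s mod 5 == 4), (bit_2(s)==1):
  (0,0,0,0) <- {1, 10, 16, 25}
  (0,0,0,1) <- {5, 13, 22, 28}
  (0,1,0,0) <- {0, 27}
  (0,1,0,1) <- {6}
Distinct abstract states = 4

4


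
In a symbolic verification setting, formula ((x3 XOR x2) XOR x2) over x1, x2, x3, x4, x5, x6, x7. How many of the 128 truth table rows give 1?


Formula: ((x3 XOR x2) XOR x2) over 7 vars (128 rows)
Evaluate each row (x1, x2, x3, x4, x5, x6, x7 as bits, MSB first):
  row 0 [0000000]: ((0 XOR 0) XOR 0) -> 0
  row 1 [0000001]: ((0 XOR 0) XOR 0) -> 0
  row 2 [0000010]: ((0 XOR 0) XOR 0) -> 0
  row 3 [0000011]: ((0 XOR 0) XOR 0) -> 0
  row 4 [0000100]: ((0 XOR 0) XOR 0) -> 0
  (every remaining row is evaluated the same way; all 128 results are listed next)
Full result column, 8 rows per line (x1,x2,x3,x4 fixed per line; x5,x6,x7 runs 000..111 left to right):
  rows 0-7 [x1,x2,x3,x4=0000]: 00000000  (ones: 0)
  rows 8-15 [x1,x2,x3,x4=0001]: 00000000  (ones: 0)
  rows 16-23 [x1,x2,x3,x4=0010]: 11111111  (ones: 8)
  rows 24-31 [x1,x2,x3,x4=0011]: 11111111  (ones: 8)
  rows 32-39 [x1,x2,x3,x4=0100]: 00000000  (ones: 0)
  rows 40-47 [x1,x2,x3,x4=0101]: 00000000  (ones: 0)
  rows 48-55 [x1,x2,x3,x4=0110]: 11111111  (ones: 8)
  rows 56-63 [x1,x2,x3,x4=0111]: 11111111  (ones: 8)
  rows 64-71 [x1,x2,x3,x4=1000]: 00000000  (ones: 0)
  rows 72-79 [x1,x2,x3,x4=1001]: 00000000  (ones: 0)
  rows 80-87 [x1,x2,x3,x4=1010]: 11111111  (ones: 8)
  rows 88-95 [x1,x2,x3,x4=1011]: 11111111  (ones: 8)
  rows 96-103 [x1,x2,x3,x4=1100]: 00000000  (ones: 0)
  rows 104-111 [x1,x2,x3,x4=1101]: 00000000  (ones: 0)
  rows 112-119 [x1,x2,x3,x4=1110]: 11111111  (ones: 8)
  rows 120-127 [x1,x2,x3,x4=1111]: 11111111  (ones: 8)
Count of 1-rows = 0+0+8+8+0+0+8+8+0+0+8+8+0+0+8+8 = 64

64
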